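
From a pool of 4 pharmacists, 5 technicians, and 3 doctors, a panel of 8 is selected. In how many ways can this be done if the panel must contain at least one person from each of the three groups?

485

With no constraint there are C(12,8) = 495 possible selections.
Subtract selections that omit an entire group: no pharmacists → C(8,8) = 1; no technicians → C(7,8) = 0; no doctors → C(9,8) = 9.
Add back selections omitting two groups (i.e. drawn from a single group): C(4,8) + C(5,8) + C(3,8) = 0.
By inclusion–exclusion: 495 − 10 + 0 = 485.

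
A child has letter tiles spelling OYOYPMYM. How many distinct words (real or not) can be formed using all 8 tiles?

Letter multiplicities in OYOYPMYM: M×2, O×2, P×1, Y×3.
The number of distinct arrangements is 8!/(3!·2!·2!) = 40320/24 = 1680.

1680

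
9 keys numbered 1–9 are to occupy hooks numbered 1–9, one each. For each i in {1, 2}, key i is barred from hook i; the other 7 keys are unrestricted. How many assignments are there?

287280

Let Aᵢ (for i ∈ {1, 2}) be the placements that put key i in its forbidden hook. Any j of these fix j positions, leaving (9−j)! ways to fill the rest, and there are C(2,j) ways to pick which j.
By inclusion–exclusion, the number of valid placements is Σ_{j=0}^{2} (−1)^j C(2,j)·(9−j)!.
Computing: 362880 − 80640 + 5040 = 287280.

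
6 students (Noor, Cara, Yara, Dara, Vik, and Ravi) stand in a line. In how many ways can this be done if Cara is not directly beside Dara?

Of the 6! = 720 arrangements, those with Cara and Dara adjacent number 2 × 5! = 240 (treat the pair as a block with 2 internal orders).
So 720 − 240 = 480 arrangements keep them apart.

480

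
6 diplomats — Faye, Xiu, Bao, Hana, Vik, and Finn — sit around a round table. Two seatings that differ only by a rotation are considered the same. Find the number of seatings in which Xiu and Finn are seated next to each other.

Treat {Xiu, Finn} as one unit (2 internal orders) and seat the resulting 5 units around the table: (4)! circular arrangements.
So 2 × (4)! = 2 × 24 = 48.

48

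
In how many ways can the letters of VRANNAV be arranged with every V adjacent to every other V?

Treat the 2 copies of V as a single block. The multiset to arrange is then {VV, A, A, N, N, R}, 6 items in all.
That gives (6)!/(2!·2!) = 180 arrangements.

180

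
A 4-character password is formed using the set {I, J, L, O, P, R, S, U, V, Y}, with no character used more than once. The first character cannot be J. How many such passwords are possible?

The first character has 10−1 = 9 choices (anything except J).
The remaining 3 characters are filled from the other 9 symbols without repetition: 9 × 8 × 7 = 504.
Total: 9 × 504 = 4536.

4536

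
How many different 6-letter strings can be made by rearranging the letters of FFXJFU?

The 6 letters of FFXJFU have repeats: F appearing 3 times.
So there are 6! / (3!) = 120 distinguishable arrangements.

120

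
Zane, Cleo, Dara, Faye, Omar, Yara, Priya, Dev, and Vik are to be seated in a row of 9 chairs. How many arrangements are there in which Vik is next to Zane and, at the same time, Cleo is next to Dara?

20160

Treat {Vik,Zane} as one block (2 orders) and {Cleo,Dara} as another (2 orders).
That leaves 7 units to arrange: 2 × 2 × 7! = 4 × 5040 = 20160.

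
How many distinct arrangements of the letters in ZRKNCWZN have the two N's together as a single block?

Treat the 2 copies of N as a single block. The multiset to arrange is then {NN, C, K, R, W, Z, Z}, 7 items in all.
That gives (7)!/(2!) = 2520 arrangements.

2520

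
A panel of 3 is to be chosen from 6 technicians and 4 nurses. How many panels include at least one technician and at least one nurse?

With no constraint there are C(10,3) = 120 possible selections.
Subtract selections that omit an entire group: no technicians → C(4,3) = 4; no nurses → C(6,3) = 20.
Both groups omitted at once is impossible, so 120 − 24 = 96.

96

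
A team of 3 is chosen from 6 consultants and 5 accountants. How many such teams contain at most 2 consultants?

145

Split by how many consultants are chosen (0 through 2).
Sum: C(6,0)·C(5,3) + C(6,1)·C(5,2) + C(6,2)·C(5,1) = 10 + 60 + 75 = 145.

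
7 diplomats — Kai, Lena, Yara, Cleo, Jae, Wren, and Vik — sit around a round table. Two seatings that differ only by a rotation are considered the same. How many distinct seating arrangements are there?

720

Seat Kai anywhere (absorbing the rotational symmetry), then permute the other 6: (6)! = 720.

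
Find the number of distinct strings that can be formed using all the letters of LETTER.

Letter multiplicities in LETTER: E×2, L×1, R×1, T×2.
So there are 6! / (2!·2!) = 180 distinguishable arrangements.

180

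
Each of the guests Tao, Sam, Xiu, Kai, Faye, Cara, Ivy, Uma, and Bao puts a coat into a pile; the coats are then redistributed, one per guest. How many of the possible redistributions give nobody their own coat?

Let Aᵢ be the assignments in which guest i gets their own coat. We want the size of the complement of A₁∪…∪A_9.
By inclusion–exclusion this is Σ_{j=0}^{9} (−1)^j C(9,j)·(9−j)!.
Computing: 362880 − 362880 + 181440 − 60480 + 15120 − 3024 + 504 − 72 + 9 − 1 = 133496.

133496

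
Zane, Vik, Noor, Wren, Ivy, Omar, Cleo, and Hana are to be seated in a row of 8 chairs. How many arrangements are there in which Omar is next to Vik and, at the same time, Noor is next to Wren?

Treat {Omar,Vik} as one block (2 orders) and {Noor,Wren} as another (2 orders).
That leaves 6 units to arrange: 2 × 2 × 6! = 4 × 720 = 2880.

2880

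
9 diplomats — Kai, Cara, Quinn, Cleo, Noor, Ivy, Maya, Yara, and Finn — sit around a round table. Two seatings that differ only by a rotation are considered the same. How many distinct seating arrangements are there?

40320

Fix one person's seat to break rotational symmetry; the remaining 8 people can be arranged in (8)! = 40320 ways.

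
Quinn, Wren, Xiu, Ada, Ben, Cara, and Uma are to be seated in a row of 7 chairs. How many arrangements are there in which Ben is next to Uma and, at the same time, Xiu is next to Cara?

480

Treat {Ben,Uma} as one block (2 orders) and {Xiu,Cara} as another (2 orders).
That leaves 5 units to arrange: 2 × 2 × 5! = 4 × 120 = 480.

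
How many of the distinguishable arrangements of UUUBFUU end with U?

Fix U in the last position and arrange the remaining 6 letters.
Those 6 letters have U appearing 4 times, giving (6)!/(4!) = 30.

30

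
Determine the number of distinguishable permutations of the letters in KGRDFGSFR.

The 9 letters of KGRDFGSFR have repeats: F appearing twice, G appearing twice, and R appearing twice.
The number of distinct arrangements is 9!/(2!·2!·2!) = 362880/8 = 45360.

45360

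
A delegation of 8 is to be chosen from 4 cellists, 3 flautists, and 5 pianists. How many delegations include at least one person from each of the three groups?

With no constraint there are C(12,8) = 495 possible selections.
Subtract selections that omit an entire group: no cellists → C(8,8) = 1; no flautists → C(9,8) = 9; no pianists → C(7,8) = 0.
Add back selections omitting two groups (i.e. drawn from a single group): C(4,8) + C(3,8) + C(5,8) = 0.
By inclusion–exclusion: 495 − 10 + 0 = 485.

485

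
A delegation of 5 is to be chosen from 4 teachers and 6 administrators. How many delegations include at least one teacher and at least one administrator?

246

Unrestricted: C(10,5) = 252 ways to pick any 5 of the 10.
Subtract selections that omit an entire group: no teachers → C(6,5) = 6; no administrators → C(4,5) = 0.
Both groups omitted at once is impossible, so 252 − 6 = 246.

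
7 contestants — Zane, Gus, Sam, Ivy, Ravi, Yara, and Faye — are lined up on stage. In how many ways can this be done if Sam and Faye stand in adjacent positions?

Treat {Sam, Faye} as a single unit. There are 6 units to order, and the pair itself can be ordered 2 ways.
That gives 2 × 6! = 2 × 720 = 1440.

1440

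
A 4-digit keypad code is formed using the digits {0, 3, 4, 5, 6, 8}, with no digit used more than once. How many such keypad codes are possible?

With no repetition, fill the 4 digits in order: 6 choices, then 5, down to 3.
That product is 6 × 5 × 4 × 3 = 360.

360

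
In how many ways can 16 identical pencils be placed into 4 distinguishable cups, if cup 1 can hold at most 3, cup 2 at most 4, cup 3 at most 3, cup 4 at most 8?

By stars and bars, unrestricted non-negative solutions to x_1+…+x_4 = 16 number C(16+3,3) = 969.
Subtract solutions that violate a single cap (substitute x_i' = x_i − (cap_i+1)): x_1 ≥ 4 gives C(15,3) = 455; x_2 ≥ 5 gives C(14,3) = 364; x_3 ≥ 4 gives C(15,3) = 455; x_4 ≥ 9 gives C(10,3) = 120. Together 1394.
Add back pairs where two caps are both exceeded: 120 + 165 + 20 + 120 + 10 + 20 = 455.
Subtract triples: 20 + 0 + 0 + 0 = 20.
By inclusion–exclusion the count is 969 − 1394 + 455 − 20 = 10.

10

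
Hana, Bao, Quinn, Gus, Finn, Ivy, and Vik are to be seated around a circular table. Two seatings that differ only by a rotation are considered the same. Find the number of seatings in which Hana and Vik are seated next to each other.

Treat {Hana, Vik} as one unit (2 internal orders) and seat the resulting 6 units around the table: (5)! circular arrangements.
So 2 × (5)! = 2 × 120 = 240.

240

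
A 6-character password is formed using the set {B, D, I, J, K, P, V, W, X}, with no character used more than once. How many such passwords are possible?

60480

Choose and order 6 of the 9 symbols: the first character has 9 options, the next 8, and so on down to 4.
9 × 8 × 7 × 6 × 5 × 4 = 60480.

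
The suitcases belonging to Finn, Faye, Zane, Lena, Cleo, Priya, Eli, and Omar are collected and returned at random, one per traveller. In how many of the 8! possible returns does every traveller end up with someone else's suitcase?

14833

This is the derangement count D_8: permutations of 8 items with no fixed point.
By inclusion–exclusion this is Σ_{j=0}^{8} (−1)^j C(8,j)·(8−j)!.
Computing: 40320 − 40320 + 20160 − 6720 + 1680 − 336 + 56 − 8 + 1 = 14833.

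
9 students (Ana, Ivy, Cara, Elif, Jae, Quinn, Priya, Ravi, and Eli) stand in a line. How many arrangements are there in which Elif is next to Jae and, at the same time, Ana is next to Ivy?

Treat {Elif,Jae} as one block (2 orders) and {Ana,Ivy} as another (2 orders).
That leaves 7 units to arrange: 2 × 2 × 7! = 4 × 5040 = 20160.

20160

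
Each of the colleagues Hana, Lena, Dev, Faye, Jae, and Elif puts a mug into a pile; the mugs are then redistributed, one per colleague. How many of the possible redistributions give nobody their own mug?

Let Aᵢ be the assignments in which colleague i gets their own mug. We want the size of the complement of A₁∪…∪A_6.
By inclusion–exclusion this is Σ_{j=0}^{6} (−1)^j C(6,j)·(6−j)!.
Computing: 720 − 720 + 360 − 120 + 30 − 6 + 1 = 265.

265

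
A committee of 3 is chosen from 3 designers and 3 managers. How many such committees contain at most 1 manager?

Split by how many managers are chosen (0 through 1).
Sum: C(3,0)·C(3,3) + C(3,1)·C(3,2) = 1 + 9 = 10.

10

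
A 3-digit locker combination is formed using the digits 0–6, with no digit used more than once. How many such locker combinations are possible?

This is a permutation of 3 out of 7: P(7,3) = 7!/4!.
That product is 7 × 6 × 5 = 210.

210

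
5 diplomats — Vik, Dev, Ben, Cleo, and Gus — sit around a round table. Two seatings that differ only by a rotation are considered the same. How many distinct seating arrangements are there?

Fix one person's seat to break rotational symmetry; the remaining 4 people can be arranged in (4)! = 24 ways.

24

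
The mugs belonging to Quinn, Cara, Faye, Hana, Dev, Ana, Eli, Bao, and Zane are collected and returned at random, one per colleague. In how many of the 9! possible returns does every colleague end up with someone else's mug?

133496

Let Aᵢ be the assignments in which colleague i gets their own mug. We want the size of the complement of A₁∪…∪A_9.
By inclusion–exclusion this is Σ_{j=0}^{9} (−1)^j C(9,j)·(9−j)!.
Computing: 362880 − 362880 + 181440 − 60480 + 15120 − 3024 + 504 − 72 + 9 − 1 = 133496.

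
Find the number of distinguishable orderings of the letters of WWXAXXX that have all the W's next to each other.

30

Treat the 2 copies of W as a single block. The multiset to arrange is then {WW, A, X, X, X, X}, 6 items in all.
That gives (6)!/(4!) = 30 arrangements.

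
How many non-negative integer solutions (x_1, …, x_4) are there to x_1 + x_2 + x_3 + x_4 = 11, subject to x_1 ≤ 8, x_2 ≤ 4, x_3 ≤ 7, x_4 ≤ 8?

240

By stars and bars, unrestricted non-negative solutions to x_1+…+x_4 = 11 number C(11+3,3) = 364.
Subtract solutions that violate a single cap (substitute x_i' = x_i − (cap_i+1)): x_1 ≥ 9 gives C(5,3) = 10; x_2 ≥ 5 gives C(9,3) = 84; x_3 ≥ 8 gives C(6,3) = 20; x_4 ≥ 9 gives C(5,3) = 10. Together 124.
No two caps can be exceeded simultaneously, so the pair terms are all 0.
By inclusion–exclusion the count is 364 − 124 + 0 = 240.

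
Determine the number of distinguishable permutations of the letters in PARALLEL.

Letter multiplicities in PARALLEL: A×2, E×1, L×3, P×1, R×1.
Dividing 8! = 40320 by 3!·2! = 12 for the repeated letters gives 3360.

3360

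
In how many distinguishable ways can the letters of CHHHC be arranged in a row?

The 5 letters of CHHHC have repeats: C appearing twice and H appearing 3 times.
The number of distinct arrangements is 5!/(3!·2!) = 120/12 = 10.

10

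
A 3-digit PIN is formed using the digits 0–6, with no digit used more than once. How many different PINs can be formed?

210

With no repetition, fill the 3 digits in order: 7 choices, then 6, down to 5.
7 × 6 × 5 = 210.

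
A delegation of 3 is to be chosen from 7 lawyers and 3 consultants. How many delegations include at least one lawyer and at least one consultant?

Total 3-person selections from all 10: C(10,3) = 120.
Subtract selections that omit an entire group: no lawyers → C(3,3) = 1; no consultants → C(7,3) = 35.
Both groups omitted at once is impossible, so 120 − 36 = 84.

84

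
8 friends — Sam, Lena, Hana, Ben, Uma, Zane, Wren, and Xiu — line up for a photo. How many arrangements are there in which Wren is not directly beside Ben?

Of the 8! = 40320 arrangements, those with Wren and Ben adjacent number 2 × 7! = 10080 (treat the pair as a block with 2 internal orders).
So 40320 − 10080 = 30240 arrangements keep them apart.

30240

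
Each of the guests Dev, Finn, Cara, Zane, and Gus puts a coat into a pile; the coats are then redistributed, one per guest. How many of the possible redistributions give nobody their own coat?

Let Aᵢ be the assignments in which guest i gets their own coat. We want the size of the complement of A₁∪…∪A_5.
By inclusion–exclusion this is Σ_{j=0}^{5} (−1)^j C(5,j)·(5−j)!.
Computing: 120 − 120 + 60 − 20 + 5 − 1 = 44.

44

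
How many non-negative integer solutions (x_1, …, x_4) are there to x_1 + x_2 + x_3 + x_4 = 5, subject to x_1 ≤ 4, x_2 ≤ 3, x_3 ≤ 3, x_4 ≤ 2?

By stars and bars, unrestricted non-negative solutions to x_1+…+x_4 = 5 number C(5+3,3) = 56.
Subtract solutions that violate a single cap (substitute x_i' = x_i − (cap_i+1)): x_1 ≥ 5 gives C(3,3) = 1; x_2 ≥ 4 gives C(4,3) = 4; x_3 ≥ 4 gives C(4,3) = 4; x_4 ≥ 3 gives C(5,3) = 10. Together 19.
No two caps can be exceeded simultaneously, so the pair terms are all 0.
By inclusion–exclusion the count is 56 − 19 + 0 = 37.

37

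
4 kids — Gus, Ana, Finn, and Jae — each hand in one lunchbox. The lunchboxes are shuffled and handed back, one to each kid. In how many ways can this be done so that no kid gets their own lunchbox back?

9

This is the derangement count D_4: permutations of 4 items with no fixed point.
By inclusion–exclusion this is Σ_{j=0}^{4} (−1)^j C(4,j)·(4−j)!.
Computing: 24 − 24 + 12 − 4 + 1 = 9.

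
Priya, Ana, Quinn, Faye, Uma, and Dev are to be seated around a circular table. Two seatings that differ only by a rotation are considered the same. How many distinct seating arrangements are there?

Seat Priya anywhere (absorbing the rotational symmetry), then permute the other 5: (5)! = 120.

120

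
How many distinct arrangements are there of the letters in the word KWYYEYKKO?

The 9 letters of KWYYEYKKO have repeats: K appearing 3 times and Y appearing 3 times.
Dividing 9! = 362880 by 3!·3! = 36 for the repeated letters gives 10080.

10080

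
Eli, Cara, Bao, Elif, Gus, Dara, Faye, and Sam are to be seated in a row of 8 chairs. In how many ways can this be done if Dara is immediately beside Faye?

Treat {Dara, Faye} as a single unit. There are 7 units to order, and the pair itself can be ordered 2 ways.
So the count is 2·(7)! = 10080.

10080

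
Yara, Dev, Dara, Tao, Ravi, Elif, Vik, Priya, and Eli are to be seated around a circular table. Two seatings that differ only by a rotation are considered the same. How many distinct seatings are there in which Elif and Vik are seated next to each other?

10080

Glue Elif and Vik into a block (2 internal orders). Seating 8 units around a circle gives (7)! arrangements.
So 2 × (7)! = 2 × 5040 = 10080.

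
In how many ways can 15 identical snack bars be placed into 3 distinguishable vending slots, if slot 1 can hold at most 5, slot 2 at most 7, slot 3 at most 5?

Without the upper bounds there are C(17,2) = 136 ways to split 15 among 3 vending slots.
Subtract solutions that violate a single cap (substitute x_i' = x_i − (cap_i+1)): x_1 ≥ 6 gives C(11,2) = 55; x_2 ≥ 8 gives C(9,2) = 36; x_3 ≥ 6 gives C(11,2) = 55. Together 146.
Add back pairs where two caps are both exceeded: 3 + 10 + 3 = 16.
By inclusion–exclusion the count is 136 − 146 + 16 = 6.

6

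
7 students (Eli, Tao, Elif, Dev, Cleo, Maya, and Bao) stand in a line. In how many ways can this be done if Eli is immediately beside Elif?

1440

Treat {Eli, Elif} as a single unit. There are 6 units to order, and the pair itself can be ordered 2 ways.
So the count is 2·(6)! = 1440.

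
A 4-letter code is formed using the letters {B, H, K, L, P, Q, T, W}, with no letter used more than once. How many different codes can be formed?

1680

With no repetition, fill the 4 letters in order: 8 choices, then 7, down to 5.
That product is 8 × 7 × 6 × 5 = 1680.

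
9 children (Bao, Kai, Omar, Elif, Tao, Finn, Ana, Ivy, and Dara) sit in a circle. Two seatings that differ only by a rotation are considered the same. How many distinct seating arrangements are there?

Seat Bao anywhere (absorbing the rotational symmetry), then permute the other 8: (8)! = 40320.

40320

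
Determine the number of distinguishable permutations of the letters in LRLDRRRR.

168

Letter multiplicities in LRLDRRRR: D×1, L×2, R×5.
The number of distinct arrangements is 8!/(5!·2!) = 40320/240 = 168.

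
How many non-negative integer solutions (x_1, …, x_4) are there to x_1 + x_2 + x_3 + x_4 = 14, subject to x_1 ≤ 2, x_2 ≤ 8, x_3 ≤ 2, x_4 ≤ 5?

Without the upper bounds there are C(17,3) = 680 ways to split 14 among 4 variables.
Subtract solutions that violate a single cap (substitute x_i' = x_i − (cap_i+1)): x_1 ≥ 3 gives C(14,3) = 364; x_2 ≥ 9 gives C(8,3) = 56; x_3 ≥ 3 gives C(14,3) = 364; x_4 ≥ 6 gives C(11,3) = 165. Together 949.
Add back pairs where two caps are both exceeded: 10 + 165 + 56 + 10 + 0 + 56 = 297.
Subtract triples: 0 + 0 + 10 + 0 = 10.
By inclusion–exclusion the count is 680 − 949 + 297 − 10 = 18.

18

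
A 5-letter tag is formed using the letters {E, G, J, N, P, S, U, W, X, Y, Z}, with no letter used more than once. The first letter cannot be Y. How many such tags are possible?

The first letter has 11−1 = 10 choices (anything except Y).
The remaining 4 letters are filled from the other 10 symbols without repetition: 10 × 9 × 8 × 7 = 5040.
Total: 10 × 5040 = 50400.

50400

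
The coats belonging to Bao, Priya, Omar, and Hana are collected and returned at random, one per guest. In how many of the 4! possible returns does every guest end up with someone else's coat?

Count assignments avoiding every fixed point. For any j of the 4 guests fixed to their own coat, the other 4−j can be arranged in (4−j)! ways.
By inclusion–exclusion this is Σ_{j=0}^{4} (−1)^j C(4,j)·(4−j)!.
Computing: 24 − 24 + 12 − 4 + 1 = 9.

9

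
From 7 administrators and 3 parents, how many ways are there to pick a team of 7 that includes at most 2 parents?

Split by how many parents are chosen (0 through 2).
Sum: C(3,0)·C(7,7) + C(3,1)·C(7,6) + C(3,2)·C(7,5) = 1 + 21 + 63 = 85.

85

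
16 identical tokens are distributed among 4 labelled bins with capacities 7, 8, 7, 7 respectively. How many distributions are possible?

Without the upper bounds there are C(19,3) = 969 ways to split 16 among 4 bins.
Subtract solutions that violate a single cap (substitute x_i' = x_i − (cap_i+1)): x_1 ≥ 8 gives C(11,3) = 165; x_2 ≥ 9 gives C(10,3) = 120; x_3 ≥ 8 gives C(11,3) = 165; x_4 ≥ 8 gives C(11,3) = 165. Together 615.
Add back pairs where two caps are both exceeded: 0 + 1 + 1 + 0 + 0 + 1 = 3.
By inclusion–exclusion the count is 969 − 615 + 3 = 357.

357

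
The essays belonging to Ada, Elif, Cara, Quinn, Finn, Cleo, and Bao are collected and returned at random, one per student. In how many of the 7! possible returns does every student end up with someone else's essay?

1854

Count assignments avoiding every fixed point. For any j of the 7 students fixed to their own essay, the other 7−j can be arranged in (7−j)! ways.
By inclusion–exclusion this is Σ_{j=0}^{7} (−1)^j C(7,j)·(7−j)!.
Computing: 5040 − 5040 + 2520 − 840 + 210 − 42 + 7 − 1 = 1854.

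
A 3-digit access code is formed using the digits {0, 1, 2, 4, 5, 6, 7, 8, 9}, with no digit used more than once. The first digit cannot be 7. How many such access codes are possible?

The first digit has 9−1 = 8 choices (anything except 7).
The remaining 2 digits are filled from the other 8 symbols without repetition: 8 × 7 = 56.
Total: 8 × 56 = 448.

448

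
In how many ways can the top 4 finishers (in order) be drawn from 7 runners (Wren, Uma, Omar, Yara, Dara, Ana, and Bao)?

There are 7 choices for 1st place, 6 for 2nd, and so on down to 4 for position 4.
That gives 7 × 6 × 5 × 4 = 840.

840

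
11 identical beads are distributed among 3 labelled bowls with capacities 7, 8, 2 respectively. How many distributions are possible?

18

Without the upper bounds there are C(13,2) = 78 ways to split 11 among 3 bowls.
Subtract solutions that violate a single cap (substitute x_i' = x_i − (cap_i+1)): x_1 ≥ 8 gives C(5,2) = 10; x_2 ≥ 9 gives C(4,2) = 6; x_3 ≥ 3 gives C(10,2) = 45. Together 61.
Add back pairs where two caps are both exceeded: 0 + 1 + 0 = 1.
By inclusion–exclusion the count is 78 − 61 + 1 = 18.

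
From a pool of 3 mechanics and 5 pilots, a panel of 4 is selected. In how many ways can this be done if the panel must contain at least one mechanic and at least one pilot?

65

Total 4-person selections from all 8: C(8,4) = 70.
Selections missing a whole group: no mechanics → C(5,4) = 5; no pilots → C(3,4) = 0.
Both groups omitted at once is impossible, so 70 − 5 = 65.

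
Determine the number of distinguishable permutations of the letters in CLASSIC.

1260

CLASSIC has 7 letters with C appearing twice and S appearing twice.
So there are 7! / (2!·2!) = 1260 distinguishable arrangements.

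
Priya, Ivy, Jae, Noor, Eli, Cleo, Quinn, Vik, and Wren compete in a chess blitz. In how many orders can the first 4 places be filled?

3024

There are 9 choices for 1st place, 8 for 2nd, and so on down to 6 for position 4.
That gives 9 × 8 × 7 × 6 = 3024.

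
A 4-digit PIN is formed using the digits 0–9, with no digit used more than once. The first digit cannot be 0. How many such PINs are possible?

The first digit has 10−1 = 9 choices (anything except 0).
The remaining 3 digits are filled from the other 9 symbols without repetition: 9 × 8 × 7 = 504.
Total: 9 × 504 = 4536.

4536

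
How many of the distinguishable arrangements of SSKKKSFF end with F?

140

With the last slot taken by F, it remains to arrange the other 7 letters (SSKKKSF).
Those 7 letters have K appearing 3 times and S appearing 3 times, giving (7)!/(3!·3!) = 140.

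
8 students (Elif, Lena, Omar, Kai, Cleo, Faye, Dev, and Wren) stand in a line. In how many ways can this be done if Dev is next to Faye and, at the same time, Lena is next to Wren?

2880

Treat {Dev,Faye} as one block (2 orders) and {Lena,Wren} as another (2 orders).
That leaves 6 units to arrange: 2 × 2 × 6! = 4 × 720 = 2880.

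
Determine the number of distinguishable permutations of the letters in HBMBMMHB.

HBMBMMHB has 8 letters with B appearing 3 times, H appearing twice, and M appearing 3 times.
So there are 8! / (3!·3!·2!) = 560 distinguishable arrangements.

560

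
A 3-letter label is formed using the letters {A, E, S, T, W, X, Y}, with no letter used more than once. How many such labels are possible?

210

This is a permutation of 3 out of 7: P(7,3) = 7!/4!.
7 × 6 × 5 = 210.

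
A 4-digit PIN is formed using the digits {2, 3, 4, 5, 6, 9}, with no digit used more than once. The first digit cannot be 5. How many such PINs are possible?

The first digit has 6−1 = 5 choices (anything except 5).
The remaining 3 digits are filled from the other 5 symbols without repetition: 5 × 4 × 3 = 60.
Total: 5 × 60 = 300.

300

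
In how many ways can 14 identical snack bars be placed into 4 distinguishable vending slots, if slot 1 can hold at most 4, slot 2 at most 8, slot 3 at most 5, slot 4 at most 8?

205

Without the upper bounds there are C(17,3) = 680 ways to split 14 among 4 vending slots.
Subtract solutions that violate a single cap (substitute x_i' = x_i − (cap_i+1)): x_1 ≥ 5 gives C(12,3) = 220; x_2 ≥ 9 gives C(8,3) = 56; x_3 ≥ 6 gives C(11,3) = 165; x_4 ≥ 9 gives C(8,3) = 56. Together 497.
Add back pairs where two caps are both exceeded: 1 + 20 + 1 + 0 + 0 + 0 = 22.
By inclusion–exclusion the count is 680 − 497 + 22 = 205.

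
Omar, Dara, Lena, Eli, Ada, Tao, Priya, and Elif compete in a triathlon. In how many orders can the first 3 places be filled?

This is an ordered selection of 3 from 8: P(8,3).
That gives 8 × 7 × 6 = 336.

336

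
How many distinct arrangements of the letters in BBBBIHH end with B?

60

With the last slot taken by B, it remains to arrange the other 6 letters (BBBIHH).
Those 6 letters have B appearing 3 times and H appearing twice, giving (6)!/(3!·2!) = 60.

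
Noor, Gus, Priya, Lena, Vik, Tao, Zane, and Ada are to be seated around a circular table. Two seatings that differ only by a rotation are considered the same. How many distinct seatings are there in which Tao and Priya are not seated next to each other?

3600

All circular seatings of 8 people number (7)! = 5040.
Seatings with Tao beside Priya: treat them as a block with 2 internal orders, giving 2 × (6)! = 1440.
Subtracting, 5040 − 1440 = 3600.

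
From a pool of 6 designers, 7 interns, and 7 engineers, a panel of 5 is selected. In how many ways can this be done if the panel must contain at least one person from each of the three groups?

10976

Total 5-person selections from all 20: C(20,5) = 15504.
Selections missing a whole group: no designers → C(14,5) = 2002; no interns → C(13,5) = 1287; no engineers → C(13,5) = 1287.
Add back selections omitting two groups (i.e. drawn from a single group): C(6,5) + C(7,5) + C(7,5) = 48.
By inclusion–exclusion: 15504 − 4576 + 48 = 10976.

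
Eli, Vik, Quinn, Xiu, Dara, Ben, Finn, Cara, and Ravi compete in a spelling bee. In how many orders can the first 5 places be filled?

15120

This is an ordered selection of 5 from 9: P(9,5).
That gives 9 × 8 × 7 × 6 × 5 = 15120.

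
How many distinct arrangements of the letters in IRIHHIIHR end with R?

With the last slot taken by R, it remains to arrange the other 8 letters (IIHHIIHR).
Those 8 letters have H appearing 3 times and I appearing 4 times, giving (8)!/(4!·3!) = 280.

280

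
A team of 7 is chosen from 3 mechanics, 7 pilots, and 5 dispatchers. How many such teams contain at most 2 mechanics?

Split by how many mechanics are chosen (0 through 2).
Sum: C(3,0)·C(12,7) + C(3,1)·C(12,6) + C(3,2)·C(12,5) = 792 + 2772 + 2376 = 5940.

5940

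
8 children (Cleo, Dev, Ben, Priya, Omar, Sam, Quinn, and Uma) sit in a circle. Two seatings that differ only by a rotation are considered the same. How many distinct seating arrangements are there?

Seat Cleo anywhere (absorbing the rotational symmetry), then permute the other 7: (7)! = 5040.

5040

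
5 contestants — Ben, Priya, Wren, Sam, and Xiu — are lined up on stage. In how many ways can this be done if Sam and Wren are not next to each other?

There are 5! = 120 arrangements in all. If Sam and Wren are adjacent, merging them into one block gives 2·(4)! = 48 arrangements.
Complementary counting: 120 − 48 = 72.

72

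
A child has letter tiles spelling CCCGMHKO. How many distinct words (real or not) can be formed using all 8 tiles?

Letter multiplicities in CCCGMHKO: C×3, G×1, H×1, K×1, M×1, O×1.
Dividing 8! = 40320 by 3! = 6 for the repeated letters gives 6720.

6720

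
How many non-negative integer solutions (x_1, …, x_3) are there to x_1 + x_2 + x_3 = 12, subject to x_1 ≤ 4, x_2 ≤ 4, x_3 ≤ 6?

Ignoring the caps, the number of non-negative solutions to x_1+…+x_3 = 12 is C(14,2) = 91.
Subtract solutions that violate a single cap (substitute x_i' = x_i − (cap_i+1)): x_1 ≥ 5 gives C(9,2) = 36; x_2 ≥ 5 gives C(9,2) = 36; x_3 ≥ 7 gives C(7,2) = 21. Together 93.
Add back pairs where two caps are both exceeded: 6 + 1 + 1 = 8.
By inclusion–exclusion the count is 91 − 93 + 8 = 6.

6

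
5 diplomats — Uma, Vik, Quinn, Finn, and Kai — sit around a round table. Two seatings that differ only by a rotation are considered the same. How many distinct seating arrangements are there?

Seat Uma anywhere (absorbing the rotational symmetry), then permute the other 4: (4)! = 24.

24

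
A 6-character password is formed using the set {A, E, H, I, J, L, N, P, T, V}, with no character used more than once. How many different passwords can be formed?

151200

Choose and order 6 of the 10 symbols: the first character has 10 options, the next 9, and so on down to 5.
10 × 9 × 8 × 7 × 6 × 5 = 151200.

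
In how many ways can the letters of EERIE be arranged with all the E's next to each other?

Treat the 3 copies of E as a single block. The multiset to arrange is then {EEE, I, R}, 3 items in all.
All 3 items are distinct, so there are (3)! = 6 arrangements.

6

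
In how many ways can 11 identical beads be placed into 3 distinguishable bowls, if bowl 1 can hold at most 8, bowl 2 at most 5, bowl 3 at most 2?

By stars and bars, unrestricted non-negative solutions to x_1+…+x_3 = 11 number C(11+2,2) = 78.
Subtract solutions that violate a single cap (substitute x_i' = x_i − (cap_i+1)): x_1 ≥ 9 gives C(4,2) = 6; x_2 ≥ 6 gives C(7,2) = 21; x_3 ≥ 3 gives C(10,2) = 45. Together 72.
Add back pairs where two caps are both exceeded: 0 + 0 + 6 = 6.
By inclusion–exclusion the count is 78 − 72 + 6 = 12.

12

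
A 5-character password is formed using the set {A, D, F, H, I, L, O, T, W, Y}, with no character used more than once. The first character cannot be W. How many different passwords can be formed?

27216

The first character has 10−1 = 9 choices (anything except W).
The remaining 4 characters are filled from the other 9 symbols without repetition: 9 × 8 × 7 × 6 = 3024.
Total: 9 × 3024 = 27216.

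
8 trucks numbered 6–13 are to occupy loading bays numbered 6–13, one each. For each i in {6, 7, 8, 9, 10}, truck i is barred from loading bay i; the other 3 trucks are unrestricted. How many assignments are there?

21234

Let Aᵢ (for 6 ≤ i ≤ 10) be the placements that put truck i in its forbidden loading bay. Any j of these fix j positions, leaving (8−j)! ways to fill the rest, and there are C(5,j) ways to pick which j.
By inclusion–exclusion, the number of valid placements is Σ_{j=0}^{5} (−1)^j C(5,j)·(8−j)!.
Computing: 40320 − 25200 + 7200 − 1200 + 120 − 6 = 21234.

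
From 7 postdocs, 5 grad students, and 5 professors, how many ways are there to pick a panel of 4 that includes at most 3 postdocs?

2345

Split by how many postdocs are chosen (0 through 3).
Sum: C(7,0)·C(10,4) + C(7,1)·C(10,3) + C(7,2)·C(10,2) + C(7,3)·C(10,1) = 210 + 840 + 945 + 350 = 2345.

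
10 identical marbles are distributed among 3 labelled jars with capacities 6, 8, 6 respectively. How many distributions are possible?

By stars and bars, unrestricted non-negative solutions to x_1+…+x_3 = 10 number C(10+2,2) = 66.
Subtract solutions that violate a single cap (substitute x_i' = x_i − (cap_i+1)): x_1 ≥ 7 gives C(5,2) = 10; x_2 ≥ 9 gives C(3,2) = 3; x_3 ≥ 7 gives C(5,2) = 10. Together 23.
No two caps can be exceeded simultaneously, so the pair terms are all 0.
By inclusion–exclusion the count is 66 − 23 + 0 = 43.

43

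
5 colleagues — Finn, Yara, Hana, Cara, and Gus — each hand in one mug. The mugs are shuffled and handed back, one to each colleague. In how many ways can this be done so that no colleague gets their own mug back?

Let Aᵢ be the assignments in which colleague i gets their own mug. We want the size of the complement of A₁∪…∪A_5.
By inclusion–exclusion this is Σ_{j=0}^{5} (−1)^j C(5,j)·(5−j)!.
Computing: 120 − 120 + 60 − 20 + 5 − 1 = 44.

44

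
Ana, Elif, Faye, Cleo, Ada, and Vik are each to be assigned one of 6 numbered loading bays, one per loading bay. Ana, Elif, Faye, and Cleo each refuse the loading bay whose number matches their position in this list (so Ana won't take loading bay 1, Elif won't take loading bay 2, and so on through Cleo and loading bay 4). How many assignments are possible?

362

Let Aᵢ (for 1 ≤ i ≤ 4) be the placements that put person i in their forbidden loading bay. Any j of these fix j positions, leaving (6−j)! ways to fill the rest, and there are C(4,j) ways to pick which j.
By inclusion–exclusion, the number of valid placements is Σ_{j=0}^{4} (−1)^j C(4,j)·(6−j)!.
Computing: 720 − 480 + 144 − 24 + 2 = 362.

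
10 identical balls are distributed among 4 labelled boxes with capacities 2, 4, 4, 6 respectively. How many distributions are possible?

56

Without the upper bounds there are C(13,3) = 286 ways to split 10 among 4 boxes.
Subtract solutions that violate a single cap (substitute x_i' = x_i − (cap_i+1)): x_1 ≥ 3 gives C(10,3) = 120; x_2 ≥ 5 gives C(8,3) = 56; x_3 ≥ 5 gives C(8,3) = 56; x_4 ≥ 7 gives C(6,3) = 20. Together 252.
Add back pairs where two caps are both exceeded: 10 + 10 + 1 + 1 + 0 + 0 = 22.
By inclusion–exclusion the count is 286 − 252 + 22 = 56.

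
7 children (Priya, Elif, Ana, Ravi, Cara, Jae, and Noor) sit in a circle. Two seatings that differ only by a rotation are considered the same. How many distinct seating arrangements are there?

Seat Priya anywhere (absorbing the rotational symmetry), then permute the other 6: (6)! = 720.

720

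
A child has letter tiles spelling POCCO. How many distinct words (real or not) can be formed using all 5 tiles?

POCCO has 5 letters with C appearing twice and O appearing twice.
Dividing 5! = 120 by 2!·2! = 4 for the repeated letters gives 30.

30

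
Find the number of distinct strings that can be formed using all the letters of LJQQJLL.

Letter multiplicities in LJQQJLL: J×2, L×3, Q×2.
The number of distinct arrangements is 7!/(3!·2!·2!) = 5040/24 = 210.

210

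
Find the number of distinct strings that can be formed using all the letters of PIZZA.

60

The 5 letters of PIZZA have repeats: Z appearing twice.
Dividing 5! = 120 by 2! = 2 for the repeated letters gives 60.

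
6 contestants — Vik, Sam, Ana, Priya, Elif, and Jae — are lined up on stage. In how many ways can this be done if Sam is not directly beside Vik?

Of the 6! = 720 arrangements, those with Sam and Vik adjacent number 2 × 5! = 240 (treat the pair as a block with 2 internal orders).
Complementary counting: 720 − 240 = 480.

480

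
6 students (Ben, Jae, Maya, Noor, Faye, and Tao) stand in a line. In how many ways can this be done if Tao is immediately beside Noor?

Glue Tao and Noor into one block (2 internal orders), leaving 5 units to arrange in a row.
That gives 2 × 5! = 2 × 120 = 240.

240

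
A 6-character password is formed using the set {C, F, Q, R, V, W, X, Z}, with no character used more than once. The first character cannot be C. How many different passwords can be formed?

The first character has 8−1 = 7 choices (anything except C).
The remaining 5 characters are filled from the other 7 symbols without repetition: 7 × 6 × 5 × 4 × 3 = 2520.
Total: 7 × 2520 = 17640.

17640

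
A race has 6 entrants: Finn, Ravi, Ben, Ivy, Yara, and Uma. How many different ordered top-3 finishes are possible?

There are 6 choices for 1st place, 5 for 2nd, and 4 for 3rd.
That gives 6 × 5 × 4 = 120.

120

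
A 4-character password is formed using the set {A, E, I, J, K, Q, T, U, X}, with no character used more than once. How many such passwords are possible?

3024

With no repetition, fill the 4 characters in order: 9 choices, then 8, down to 6.
9 × 8 × 7 × 6 = 3024.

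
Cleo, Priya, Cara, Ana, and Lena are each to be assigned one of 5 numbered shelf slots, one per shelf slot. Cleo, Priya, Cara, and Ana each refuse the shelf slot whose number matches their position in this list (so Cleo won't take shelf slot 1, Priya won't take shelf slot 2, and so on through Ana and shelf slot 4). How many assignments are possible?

Let Aᵢ (for 1 ≤ i ≤ 4) be the placements that put person i in their forbidden shelf slot. Any j of these fix j positions, leaving (5−j)! ways to fill the rest, and there are C(4,j) ways to pick which j.
By inclusion–exclusion, the number of valid placements is Σ_{j=0}^{4} (−1)^j C(4,j)·(5−j)!.
Computing: 120 − 96 + 36 − 8 + 1 = 53.

53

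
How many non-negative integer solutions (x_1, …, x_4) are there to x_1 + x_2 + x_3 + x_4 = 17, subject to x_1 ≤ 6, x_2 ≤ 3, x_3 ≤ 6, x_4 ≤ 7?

52

Ignoring the caps, the number of non-negative solutions to x_1+…+x_4 = 17 is C(20,3) = 1140.
Subtract solutions that violate a single cap (substitute x_i' = x_i − (cap_i+1)): x_1 ≥ 7 gives C(13,3) = 286; x_2 ≥ 4 gives C(16,3) = 560; x_3 ≥ 7 gives C(13,3) = 286; x_4 ≥ 8 gives C(12,3) = 220. Together 1352.
Add back pairs where two caps are both exceeded: 84 + 20 + 10 + 84 + 56 + 10 = 264.
By inclusion–exclusion the count is 1140 − 1352 + 264 = 52.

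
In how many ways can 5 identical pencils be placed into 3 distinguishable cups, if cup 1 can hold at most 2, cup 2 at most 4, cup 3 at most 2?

By stars and bars, unrestricted non-negative solutions to x_1+…+x_3 = 5 number C(5+2,2) = 21.
Subtract solutions that violate a single cap (substitute x_i' = x_i − (cap_i+1)): x_1 ≥ 3 gives C(4,2) = 6; x_2 ≥ 5 gives C(2,2) = 1; x_3 ≥ 3 gives C(4,2) = 6. Together 13.
No two caps can be exceeded simultaneously, so the pair terms are all 0.
By inclusion–exclusion the count is 21 − 13 + 0 = 8.

8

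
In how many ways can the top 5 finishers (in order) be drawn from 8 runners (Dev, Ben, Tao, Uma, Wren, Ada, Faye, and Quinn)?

This is an ordered selection of 5 from 8: P(8,5).
That gives 8 × 7 × 6 × 5 × 4 = 6720.

6720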